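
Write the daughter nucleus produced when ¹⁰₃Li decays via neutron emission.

Neutron emission: mass number changes by -1, atomic number by +0.
A: 10 − 1 = 9; Z: 3 = 3.
Z = 3 is lithium, so the daughter is ⁹₃Li.

Li-9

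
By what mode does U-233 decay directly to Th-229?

ΔA = 229 − 233 = -4; ΔZ = 90 − 92 = -2.
A drops by 4 and Z drops by 2 — the signature of alpha emission.

alpha decay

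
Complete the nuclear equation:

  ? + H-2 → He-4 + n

Conserve mass number: A + 2 = 4 + 1, so A = 3.
Conserve atomic number: Z + 1 = 2 + 0, so Z = 1.
A = 3 and Z = 1 is H-3 — a triton.

triton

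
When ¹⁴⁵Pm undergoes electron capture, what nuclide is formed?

Nd-145

Electron capture: mass number changes by +0, atomic number by -1.
A: 145 = 145; Z: 61 − 1 = 60.
Z = 60 is neodymium, so the daughter is ¹⁴⁵Nd.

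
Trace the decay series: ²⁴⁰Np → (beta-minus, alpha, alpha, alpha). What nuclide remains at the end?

Start: (A, Z) = (240, 93).
After β⁻: (240, 94).
After α: (236, 92).
After α: (232, 90).
After α: (228, 88).
Z = 88 is radium.

Ra-228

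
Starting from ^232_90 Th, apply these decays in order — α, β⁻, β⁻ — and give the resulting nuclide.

Th-228

Start: (A, Z) = (232, 90).
After α: (228, 88).
After β⁻: (228, 89).
After β⁻: (228, 90).
Z = 90 is thorium.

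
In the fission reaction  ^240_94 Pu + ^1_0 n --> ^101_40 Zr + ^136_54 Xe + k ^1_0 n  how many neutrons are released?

Conserve mass number: 241 = 101 + 136 + k, so k = 241 − 237 = 4.
Check atomic number: 94 = 40 + 54 + 0 = 94. ✓

4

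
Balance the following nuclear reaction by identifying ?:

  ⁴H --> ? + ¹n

H-3

Conserve mass number: 4 = A + 1, so A = 3.
Conserve atomic number: 1 = Z + 0, so Z = 1.
A = 3 and Z = 1 is ³H — a triton.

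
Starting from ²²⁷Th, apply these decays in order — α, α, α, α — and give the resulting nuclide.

Pb-211

Start: (A, Z) = (227, 90).
After α: (223, 88).
After α: (219, 86).
After α: (215, 84).
After α: (211, 82).
Z = 82 is lead.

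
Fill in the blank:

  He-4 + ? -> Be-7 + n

alpha particle

Conserve mass number: 4 + A = 7 + 1, so A = 4.
Conserve atomic number: 2 + Z = 4 + 0, so Z = 2.
A = 4 and Z = 2 is He-4 — an alpha particle.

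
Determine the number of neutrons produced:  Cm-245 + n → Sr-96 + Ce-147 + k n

3

Conserve mass number: 246 = 96 + 147 + k, so k = 246 − 243 = 3.
Check atomic number: 96 = 38 + 58 + 0 = 96. ✓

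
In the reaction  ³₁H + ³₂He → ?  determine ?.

Li-6

Conserve mass number: 3 + 3 = A, so A = 6.
Conserve atomic number: 1 + 2 = Z, so Z = 3.
Z = 3 is lithium, so the species is ⁶₃Li.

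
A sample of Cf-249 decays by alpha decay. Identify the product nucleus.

Alpha decay: mass number changes by -4, atomic number by -2.
A: 249 − 4 = 245; Z: 98 − 2 = 96.
Z = 96 is curium, so the daughter is Cm-245.

Cm-245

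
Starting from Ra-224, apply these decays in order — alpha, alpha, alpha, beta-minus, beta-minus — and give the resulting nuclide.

Start: (A, Z) = (224, 88).
After α: (220, 86).
After α: (216, 84).
After α: (212, 82).
After β⁻: (212, 83).
After β⁻: (212, 84).
Z = 84 is polonium.

Po-212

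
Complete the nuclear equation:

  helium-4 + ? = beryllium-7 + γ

Conserve mass number: 4 + A = 7 + 0, so A = 3.
Conserve atomic number: 2 + Z = 4 + 0, so Z = 2.
Z = 2 is helium, so the species is helium-3.

He-3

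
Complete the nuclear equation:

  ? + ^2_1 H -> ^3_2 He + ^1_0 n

Conserve mass number: A + 2 = 3 + 1, so A = 2.
Conserve atomic number: Z + 1 = 2 + 0, so Z = 1.
A = 2 and Z = 1 is ^2_1 H — a deuteron.

deuteron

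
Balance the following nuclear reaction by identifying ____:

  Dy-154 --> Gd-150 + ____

Conserve mass number: 154 = 150 + A, so A = 4.
Conserve atomic number: 66 = 64 + Z, so Z = 2.
A = 4 and Z = 2 is He-4 — an alpha particle.

alpha particle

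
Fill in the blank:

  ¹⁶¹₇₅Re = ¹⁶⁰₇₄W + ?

Conserve mass number: 161 = 160 + A, so A = 1.
Conserve atomic number: 75 = 74 + Z, so Z = 1.
A = 1 and Z = 1 is ¹₁H — a proton.

proton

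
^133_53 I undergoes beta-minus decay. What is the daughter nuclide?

Xe-133

Beta-minus decay: mass number changes by +0, atomic number by +1.
A: 133 = 133; Z: 53 + 1 = 54.
Z = 54 is xenon, so the daughter is ^133_54 Xe.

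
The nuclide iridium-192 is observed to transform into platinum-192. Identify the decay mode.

beta-minus decay

ΔA = 192 − 192 = 0; ΔZ = 78 − 77 = +1.
A is unchanged and Z rises by 1 — a neutron has become a proton (β⁻ decay).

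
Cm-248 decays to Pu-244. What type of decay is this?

alpha decay

ΔA = 244 − 248 = -4; ΔZ = 94 − 96 = -2.
A drops by 4 and Z drops by 2 — the signature of alpha emission.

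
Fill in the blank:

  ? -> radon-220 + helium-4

Conserve mass number: A = 220 + 4, so A = 224.
Conserve atomic number: Z = 86 + 2, so Z = 88.
Z = 88 is radium, so the species is radium-224.

Ra-224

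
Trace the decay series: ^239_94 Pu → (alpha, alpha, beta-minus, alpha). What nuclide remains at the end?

Start: (A, Z) = (239, 94).
After α: (235, 92).
After α: (231, 90).
After β⁻: (231, 91).
After α: (227, 89).
Z = 89 is actinium.

Ac-227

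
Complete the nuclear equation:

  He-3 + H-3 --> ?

Li-6

Conserve mass number: 3 + 3 = A, so A = 6.
Conserve atomic number: 2 + 1 = Z, so Z = 3.
Z = 3 is lithium, so the species is Li-6.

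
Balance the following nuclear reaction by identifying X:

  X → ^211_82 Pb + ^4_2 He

Po-215

Conserve mass number: A = 211 + 4, so A = 215.
Conserve atomic number: Z = 82 + 2, so Z = 84.
Z = 84 is polonium, so the species is ^215_84 Po.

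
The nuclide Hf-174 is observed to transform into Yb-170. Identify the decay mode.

alpha decay

ΔA = 170 − 174 = -4; ΔZ = 70 − 72 = -2.
A drops by 4 and Z drops by 2 — the signature of alpha emission.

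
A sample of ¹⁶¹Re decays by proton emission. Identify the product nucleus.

W-160

Proton emission: mass number changes by -1, atomic number by -1.
A: 161 − 1 = 160; Z: 75 − 1 = 74.
Z = 74 is tungsten, so the daughter is ¹⁶⁰W.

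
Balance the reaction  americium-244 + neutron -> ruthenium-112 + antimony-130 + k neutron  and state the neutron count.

Conserve mass number: 245 = 112 + 130 + k, so k = 245 − 242 = 3.
Check atomic number: 95 = 44 + 51 + 0 = 95. ✓

3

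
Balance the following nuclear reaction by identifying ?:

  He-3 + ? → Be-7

alpha particle

Conserve mass number: 3 + A = 7, so A = 4.
Conserve atomic number: 2 + Z = 4, so Z = 2.
A = 4 and Z = 2 is He-4 — an alpha particle.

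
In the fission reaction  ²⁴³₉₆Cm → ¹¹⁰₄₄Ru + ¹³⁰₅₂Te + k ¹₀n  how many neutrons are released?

Conserve mass number: 243 = 110 + 130 + k, so k = 243 − 240 = 3.
Check atomic number: 96 = 44 + 52 + 0 = 96. ✓

3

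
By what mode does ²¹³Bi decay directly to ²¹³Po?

ΔA = 213 − 213 = 0; ΔZ = 84 − 83 = +1.
A is unchanged and Z rises by 1 — a neutron has become a proton (β⁻ decay).

beta-minus decay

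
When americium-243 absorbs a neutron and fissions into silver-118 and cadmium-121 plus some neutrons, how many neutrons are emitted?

5

Conserve mass number: 244 = 118 + 121 + k, so k = 244 − 239 = 5.
Check atomic number: 95 = 47 + 48 + 0 = 95. ✓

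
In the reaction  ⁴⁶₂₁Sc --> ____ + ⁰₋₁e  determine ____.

Conserve mass number: 46 = A + 0, so A = 46.
Conserve atomic number: 21 = Z − 1, so Z = 22.
Z = 22 is titanium, so the species is ⁴⁶₂₂Ti.

Ti-46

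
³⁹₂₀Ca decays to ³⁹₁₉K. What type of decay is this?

beta-plus decay or electron capture

ΔA = 39 − 39 = 0; ΔZ = 19 − 20 = -1.
A is unchanged and Z drops by 1 — a proton has become a neutron (β⁺ emission or electron capture).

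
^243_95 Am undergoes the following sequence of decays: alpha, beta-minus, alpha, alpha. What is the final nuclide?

Start: (A, Z) = (243, 95).
After α: (239, 93).
After β⁻: (239, 94).
After α: (235, 92).
After α: (231, 90).
Z = 90 is thorium.

Th-231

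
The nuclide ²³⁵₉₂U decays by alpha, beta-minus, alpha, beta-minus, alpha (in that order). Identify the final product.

Ra-223

Start: (A, Z) = (235, 92).
After α: (231, 90).
After β⁻: (231, 91).
After α: (227, 89).
After β⁻: (227, 90).
After α: (223, 88).
Z = 88 is radium.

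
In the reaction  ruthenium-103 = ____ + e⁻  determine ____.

Conserve mass number: 103 = A + 0, so A = 103.
Conserve atomic number: 44 = Z − 1, so Z = 45.
Z = 45 is rhodium, so the species is rhodium-103.

Rh-103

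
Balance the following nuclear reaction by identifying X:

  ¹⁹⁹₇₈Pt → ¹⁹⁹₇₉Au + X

Conserve mass number: 199 = 199 + A, so A = 0.
Conserve atomic number: 78 = 79 + Z, so Z = -1.
A = 0 and Z = -1 is ⁰₋₁e — a beta-minus particle.

beta-minus particle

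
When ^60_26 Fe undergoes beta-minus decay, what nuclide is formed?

Co-60

Beta-minus decay: mass number changes by +0, atomic number by +1.
A: 60 = 60; Z: 26 + 1 = 27.
Z = 27 is cobalt, so the daughter is ^60_27 Co.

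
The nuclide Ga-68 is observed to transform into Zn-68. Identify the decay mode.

ΔA = 68 − 68 = 0; ΔZ = 30 − 31 = -1.
A is unchanged and Z drops by 1 — a proton has become a neutron (β⁺ emission or electron capture).

beta-plus decay or electron capture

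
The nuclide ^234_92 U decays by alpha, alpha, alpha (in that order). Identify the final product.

Rn-222

Start: (A, Z) = (234, 92).
After α: (230, 90).
After α: (226, 88).
After α: (222, 86).
Z = 86 is radon.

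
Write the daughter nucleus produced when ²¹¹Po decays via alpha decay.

Pb-207

Alpha decay: mass number changes by -4, atomic number by -2.
A: 211 − 4 = 207; Z: 84 − 2 = 82.
Z = 82 is lead, so the daughter is ²⁰⁷Pb.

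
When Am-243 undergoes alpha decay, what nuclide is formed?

Np-239

Alpha decay: mass number changes by -4, atomic number by -2.
A: 243 − 4 = 239; Z: 95 − 2 = 93.
Z = 93 is neptunium, so the daughter is Np-239.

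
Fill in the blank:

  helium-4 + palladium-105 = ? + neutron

Cd-108

Conserve mass number: 4 + 105 = A + 1, so A = 108.
Conserve atomic number: 2 + 46 = Z + 0, so Z = 48.
Z = 48 is cadmium, so the species is cadmium-108.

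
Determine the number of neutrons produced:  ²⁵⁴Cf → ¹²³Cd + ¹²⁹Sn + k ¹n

Conserve mass number: 254 = 123 + 129 + k, so k = 254 − 252 = 2.
Check atomic number: 98 = 48 + 50 + 0 = 98. ✓

2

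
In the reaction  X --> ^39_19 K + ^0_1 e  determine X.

Ca-39

Conserve mass number: A = 39 + 0, so A = 39.
Conserve atomic number: Z = 19 + 1, so Z = 20.
Z = 20 is calcium, so the species is ^39_20 Ca.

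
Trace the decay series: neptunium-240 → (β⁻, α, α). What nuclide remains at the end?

Start: (A, Z) = (240, 93).
After β⁻: (240, 94).
After α: (236, 92).
After α: (232, 90).
Z = 90 is thorium.

Th-232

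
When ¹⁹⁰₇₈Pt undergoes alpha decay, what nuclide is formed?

Alpha decay: mass number changes by -4, atomic number by -2.
A: 190 − 4 = 186; Z: 78 − 2 = 76.
Z = 76 is osmium, so the daughter is ¹⁸⁶₇₆Os.

Os-186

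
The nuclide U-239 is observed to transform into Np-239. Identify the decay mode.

ΔA = 239 − 239 = 0; ΔZ = 93 − 92 = +1.
A is unchanged and Z rises by 1 — a neutron has become a proton (β⁻ decay).

beta-minus decay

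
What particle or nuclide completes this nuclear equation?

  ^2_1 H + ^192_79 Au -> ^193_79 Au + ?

proton

Conserve mass number: 2 + 192 = 193 + A, so A = 1.
Conserve atomic number: 1 + 79 = 79 + Z, so Z = 1.
A = 1 and Z = 1 is ^1_1 H — a proton.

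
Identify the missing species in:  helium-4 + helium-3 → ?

Conserve mass number: 4 + 3 = A, so A = 7.
Conserve atomic number: 2 + 2 = Z, so Z = 4.
Z = 4 is beryllium, so the species is beryllium-7.

Be-7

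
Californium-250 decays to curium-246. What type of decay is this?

ΔA = 246 − 250 = -4; ΔZ = 96 − 98 = -2.
A drops by 4 and Z drops by 2 — the signature of alpha emission.

alpha decay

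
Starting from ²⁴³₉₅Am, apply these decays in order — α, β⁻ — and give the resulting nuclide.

Pu-239

Start: (A, Z) = (243, 95).
After α: (239, 93).
After β⁻: (239, 94).
Z = 94 is plutonium.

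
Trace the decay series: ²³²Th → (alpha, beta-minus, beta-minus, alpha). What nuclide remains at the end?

Start: (A, Z) = (232, 90).
After α: (228, 88).
After β⁻: (228, 89).
After β⁻: (228, 90).
After α: (224, 88).
Z = 88 is radium.

Ra-224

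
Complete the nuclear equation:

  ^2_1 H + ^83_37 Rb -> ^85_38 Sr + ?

gamma ray

Conserve mass number: 2 + 83 = 85 + A, so A = 0.
Conserve atomic number: 1 + 37 = 38 + Z, so Z = 0.
A = 0 and Z = 0 is ^0_0 γ — a gamma ray.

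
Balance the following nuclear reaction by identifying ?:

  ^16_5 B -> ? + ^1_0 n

Conserve mass number: 16 = A + 1, so A = 15.
Conserve atomic number: 5 = Z + 0, so Z = 5.
Z = 5 is boron, so the species is ^15_5 B.

B-15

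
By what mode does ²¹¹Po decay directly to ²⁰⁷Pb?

ΔA = 207 − 211 = -4; ΔZ = 82 − 84 = -2.
A drops by 4 and Z drops by 2 — the signature of alpha emission.

alpha decay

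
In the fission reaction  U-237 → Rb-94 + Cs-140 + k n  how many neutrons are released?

Conserve mass number: 237 = 94 + 140 + k, so k = 237 − 234 = 3.
Check atomic number: 92 = 37 + 55 + 0 = 92. ✓

3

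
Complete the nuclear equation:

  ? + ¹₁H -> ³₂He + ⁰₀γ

Conserve mass number: A + 1 = 3 + 0, so A = 2.
Conserve atomic number: Z + 1 = 2 + 0, so Z = 1.
A = 2 and Z = 1 is ²₁H — a deuteron.

deuteron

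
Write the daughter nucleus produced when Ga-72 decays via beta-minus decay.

Ge-72

Beta-minus decay: mass number changes by +0, atomic number by +1.
A: 72 = 72; Z: 31 + 1 = 32.
Z = 32 is germanium, so the daughter is Ge-72.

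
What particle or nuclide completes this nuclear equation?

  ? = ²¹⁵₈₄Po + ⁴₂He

Rn-219

Conserve mass number: A = 215 + 4, so A = 219.
Conserve atomic number: Z = 84 + 2, so Z = 86.
Z = 86 is radon, so the species is ²¹⁹₈₆Rn.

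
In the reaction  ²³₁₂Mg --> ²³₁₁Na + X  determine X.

Conserve mass number: 23 = 23 + A, so A = 0.
Conserve atomic number: 12 = 11 + Z, so Z = 1.
A = 0 and Z = 1 is ⁰₁e — a positron.

positron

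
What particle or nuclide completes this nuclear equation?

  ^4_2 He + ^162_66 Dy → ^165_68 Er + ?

Conserve mass number: 4 + 162 = 165 + A, so A = 1.
Conserve atomic number: 2 + 66 = 68 + Z, so Z = 0.
A = 1 and Z = 0 is ^1_0 n — a neutron.

neutron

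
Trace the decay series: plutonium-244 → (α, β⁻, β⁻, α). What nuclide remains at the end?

U-236

Start: (A, Z) = (244, 94).
After α: (240, 92).
After β⁻: (240, 93).
After β⁻: (240, 94).
After α: (236, 92).
Z = 92 is uranium.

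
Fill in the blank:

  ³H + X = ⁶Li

He-3

Conserve mass number: 3 + A = 6, so A = 3.
Conserve atomic number: 1 + Z = 3, so Z = 2.
Z = 2 is helium, so the species is ³He.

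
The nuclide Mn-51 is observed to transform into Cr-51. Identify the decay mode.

ΔA = 51 − 51 = 0; ΔZ = 24 − 25 = -1.
A is unchanged and Z drops by 1 — a proton has become a neutron (β⁺ emission or electron capture).

beta-plus decay or electron capture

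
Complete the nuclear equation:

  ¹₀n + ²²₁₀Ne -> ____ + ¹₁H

F-22

Conserve mass number: 1 + 22 = A + 1, so A = 22.
Conserve atomic number: 0 + 10 = Z + 1, so Z = 9.
Z = 9 is fluorine, so the species is ²²₉F.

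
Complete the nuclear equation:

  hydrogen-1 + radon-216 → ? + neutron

Fr-216

Conserve mass number: 1 + 216 = A + 1, so A = 216.
Conserve atomic number: 1 + 86 = Z + 0, so Z = 87.
Z = 87 is francium, so the species is francium-216.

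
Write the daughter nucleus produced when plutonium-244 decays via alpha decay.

U-240

Alpha decay: mass number changes by -4, atomic number by -2.
A: 244 − 4 = 240; Z: 94 − 2 = 92.
Z = 92 is uranium, so the daughter is uranium-240.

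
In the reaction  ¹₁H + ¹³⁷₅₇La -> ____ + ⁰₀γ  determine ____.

Conserve mass number: 1 + 137 = A + 0, so A = 138.
Conserve atomic number: 1 + 57 = Z + 0, so Z = 58.
Z = 58 is cerium, so the species is ¹³⁸₅₈Ce.

Ce-138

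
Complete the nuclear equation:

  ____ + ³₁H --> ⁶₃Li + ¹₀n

Conserve mass number: A + 3 = 6 + 1, so A = 4.
Conserve atomic number: Z + 1 = 3 + 0, so Z = 2.
A = 4 and Z = 2 is ⁴₂He — an alpha particle.

alpha particle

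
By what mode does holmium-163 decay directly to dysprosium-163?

beta-plus decay or electron capture

ΔA = 163 − 163 = 0; ΔZ = 66 − 67 = -1.
A is unchanged and Z drops by 1 — a proton has become a neutron (β⁺ emission or electron capture).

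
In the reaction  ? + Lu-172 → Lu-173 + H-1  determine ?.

Conserve mass number: A + 172 = 173 + 1, so A = 2.
Conserve atomic number: Z + 71 = 71 + 1, so Z = 1.
A = 2 and Z = 1 is H-2 — a deuteron.

deuteron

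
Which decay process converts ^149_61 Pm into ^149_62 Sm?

ΔA = 149 − 149 = 0; ΔZ = 62 − 61 = +1.
A is unchanged and Z rises by 1 — a neutron has become a proton (β⁻ decay).

beta-minus decay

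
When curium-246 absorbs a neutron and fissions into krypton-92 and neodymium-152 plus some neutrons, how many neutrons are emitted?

Conserve mass number: 247 = 92 + 152 + k, so k = 247 − 244 = 3.
Check atomic number: 96 = 36 + 60 + 0 = 96. ✓

3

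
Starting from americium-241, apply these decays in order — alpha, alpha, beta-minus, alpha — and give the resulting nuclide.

Th-229

Start: (A, Z) = (241, 95).
After α: (237, 93).
After α: (233, 91).
After β⁻: (233, 92).
After α: (229, 90).
Z = 90 is thorium.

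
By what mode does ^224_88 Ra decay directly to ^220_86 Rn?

alpha decay

ΔA = 220 − 224 = -4; ΔZ = 86 − 88 = -2.
A drops by 4 and Z drops by 2 — the signature of alpha emission.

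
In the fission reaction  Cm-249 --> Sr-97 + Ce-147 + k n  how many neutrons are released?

5

Conserve mass number: 249 = 97 + 147 + k, so k = 249 − 244 = 5.
Check atomic number: 96 = 38 + 58 + 0 = 96. ✓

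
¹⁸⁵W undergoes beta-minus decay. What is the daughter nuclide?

Beta-minus decay: mass number changes by +0, atomic number by +1.
A: 185 = 185; Z: 74 + 1 = 75.
Z = 75 is rhenium, so the daughter is ¹⁸⁵Re.

Re-185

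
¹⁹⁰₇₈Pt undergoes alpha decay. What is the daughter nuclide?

Alpha decay: mass number changes by -4, atomic number by -2.
A: 190 − 4 = 186; Z: 78 − 2 = 76.
Z = 76 is osmium, so the daughter is ¹⁸⁶₇₆Os.

Os-186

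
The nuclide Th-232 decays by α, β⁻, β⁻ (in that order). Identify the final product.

Start: (A, Z) = (232, 90).
After α: (228, 88).
After β⁻: (228, 89).
After β⁻: (228, 90).
Z = 90 is thorium.

Th-228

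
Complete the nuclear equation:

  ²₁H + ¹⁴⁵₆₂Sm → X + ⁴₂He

Pm-143

Conserve mass number: 2 + 145 = A + 4, so A = 143.
Conserve atomic number: 1 + 62 = Z + 2, so Z = 61.
Z = 61 is promethium, so the species is ¹⁴³₆₁Pm.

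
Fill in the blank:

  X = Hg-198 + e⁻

Au-198

Conserve mass number: A = 198 + 0, so A = 198.
Conserve atomic number: Z = 80 − 1, so Z = 79.
Z = 79 is gold, so the species is Au-198.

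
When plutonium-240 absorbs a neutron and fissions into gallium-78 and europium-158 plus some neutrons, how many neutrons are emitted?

5

Conserve mass number: 241 = 78 + 158 + k, so k = 241 − 236 = 5.
Check atomic number: 94 = 31 + 63 + 0 = 94. ✓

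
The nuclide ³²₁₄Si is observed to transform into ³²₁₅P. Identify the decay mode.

ΔA = 32 − 32 = 0; ΔZ = 15 − 14 = +1.
A is unchanged and Z rises by 1 — a neutron has become a proton (β⁻ decay).

beta-minus decay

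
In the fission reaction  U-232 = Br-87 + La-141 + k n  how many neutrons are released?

Conserve mass number: 232 = 87 + 141 + k, so k = 232 − 228 = 4.
Check atomic number: 92 = 35 + 57 + 0 = 92. ✓

4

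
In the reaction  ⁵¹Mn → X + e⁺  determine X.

Conserve mass number: 51 = A + 0, so A = 51.
Conserve atomic number: 25 = Z + 1, so Z = 24.
Z = 24 is chromium, so the species is ⁵¹Cr.

Cr-51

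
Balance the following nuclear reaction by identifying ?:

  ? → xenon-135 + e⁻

Conserve mass number: A = 135 + 0, so A = 135.
Conserve atomic number: Z = 54 − 1, so Z = 53.
Z = 53 is iodine, so the species is iodine-135.

I-135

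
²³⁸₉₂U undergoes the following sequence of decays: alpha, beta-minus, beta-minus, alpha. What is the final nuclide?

Start: (A, Z) = (238, 92).
After α: (234, 90).
After β⁻: (234, 91).
After β⁻: (234, 92).
After α: (230, 90).
Z = 90 is thorium.

Th-230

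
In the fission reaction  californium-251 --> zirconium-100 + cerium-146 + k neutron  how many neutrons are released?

5

Conserve mass number: 251 = 100 + 146 + k, so k = 251 − 246 = 5.
Check atomic number: 98 = 40 + 58 + 0 = 98. ✓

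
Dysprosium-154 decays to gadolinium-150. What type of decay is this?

alpha decay

ΔA = 150 − 154 = -4; ΔZ = 64 − 66 = -2.
A drops by 4 and Z drops by 2 — the signature of alpha emission.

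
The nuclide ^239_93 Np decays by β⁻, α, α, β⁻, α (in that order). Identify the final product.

Ac-227

Start: (A, Z) = (239, 93).
After β⁻: (239, 94).
After α: (235, 92).
After α: (231, 90).
After β⁻: (231, 91).
After α: (227, 89).
Z = 89 is actinium.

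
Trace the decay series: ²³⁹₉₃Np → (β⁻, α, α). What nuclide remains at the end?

Th-231

Start: (A, Z) = (239, 93).
After β⁻: (239, 94).
After α: (235, 92).
After α: (231, 90).
Z = 90 is thorium.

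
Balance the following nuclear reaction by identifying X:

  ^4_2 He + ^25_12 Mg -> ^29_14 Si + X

gamma ray

Conserve mass number: 4 + 25 = 29 + A, so A = 0.
Conserve atomic number: 2 + 12 = 14 + Z, so Z = 0.
A = 0 and Z = 0 is ^0_0 γ — a gamma ray.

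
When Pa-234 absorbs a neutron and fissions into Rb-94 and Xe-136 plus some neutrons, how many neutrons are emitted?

Conserve mass number: 235 = 94 + 136 + k, so k = 235 − 230 = 5.
Check atomic number: 91 = 37 + 54 + 0 = 91. ✓

5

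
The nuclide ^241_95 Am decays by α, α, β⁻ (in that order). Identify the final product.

Start: (A, Z) = (241, 95).
After α: (237, 93).
After α: (233, 91).
After β⁻: (233, 92).
Z = 92 is uranium.

U-233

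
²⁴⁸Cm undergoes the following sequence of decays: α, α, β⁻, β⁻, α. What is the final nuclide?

U-236

Start: (A, Z) = (248, 96).
After α: (244, 94).
After α: (240, 92).
After β⁻: (240, 93).
After β⁻: (240, 94).
After α: (236, 92).
Z = 92 is uranium.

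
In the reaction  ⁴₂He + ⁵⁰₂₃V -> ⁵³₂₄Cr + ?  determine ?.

proton

Conserve mass number: 4 + 50 = 53 + A, so A = 1.
Conserve atomic number: 2 + 23 = 24 + Z, so Z = 1.
A = 1 and Z = 1 is ¹₁H — a proton.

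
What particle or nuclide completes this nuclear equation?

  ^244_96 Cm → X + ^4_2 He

Conserve mass number: 244 = A + 4, so A = 240.
Conserve atomic number: 96 = Z + 2, so Z = 94.
Z = 94 is plutonium, so the species is ^240_94 Pu.

Pu-240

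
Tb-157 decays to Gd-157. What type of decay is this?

beta-plus decay or electron capture

ΔA = 157 − 157 = 0; ΔZ = 64 − 65 = -1.
A is unchanged and Z drops by 1 — a proton has become a neutron (β⁺ emission or electron capture).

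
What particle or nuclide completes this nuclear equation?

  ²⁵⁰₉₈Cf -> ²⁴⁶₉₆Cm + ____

alpha particle

Conserve mass number: 250 = 246 + A, so A = 4.
Conserve atomic number: 98 = 96 + Z, so Z = 2.
A = 4 and Z = 2 is ⁴₂He — an alpha particle.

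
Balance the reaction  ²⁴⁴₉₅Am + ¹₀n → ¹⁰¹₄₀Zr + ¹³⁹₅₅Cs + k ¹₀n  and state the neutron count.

5

Conserve mass number: 245 = 101 + 139 + k, so k = 245 − 240 = 5.
Check atomic number: 95 = 40 + 55 + 0 = 95. ✓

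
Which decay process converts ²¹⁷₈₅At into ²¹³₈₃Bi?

alpha decay

ΔA = 213 − 217 = -4; ΔZ = 83 − 85 = -2.
A drops by 4 and Z drops by 2 — the signature of alpha emission.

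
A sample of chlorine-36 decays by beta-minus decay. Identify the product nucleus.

Beta-minus decay: mass number changes by +0, atomic number by +1.
A: 36 = 36; Z: 17 + 1 = 18.
Z = 18 is argon, so the daughter is argon-36.

Ar-36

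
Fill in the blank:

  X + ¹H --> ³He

Conserve mass number: A + 1 = 3, so A = 2.
Conserve atomic number: Z + 1 = 2, so Z = 1.
A = 2 and Z = 1 is ²H — a deuteron.

deuteron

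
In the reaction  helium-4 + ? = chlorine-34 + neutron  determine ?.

Conserve mass number: 4 + A = 34 + 1, so A = 31.
Conserve atomic number: 2 + Z = 17 + 0, so Z = 15.
Z = 15 is phosphorus, so the species is phosphorus-31.

P-31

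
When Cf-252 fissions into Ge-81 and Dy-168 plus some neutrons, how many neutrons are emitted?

Conserve mass number: 252 = 81 + 168 + k, so k = 252 − 249 = 3.
Check atomic number: 98 = 32 + 66 + 0 = 98. ✓

3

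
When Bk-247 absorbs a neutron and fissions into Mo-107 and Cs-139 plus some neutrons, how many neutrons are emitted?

Conserve mass number: 248 = 107 + 139 + k, so k = 248 − 246 = 2.
Check atomic number: 97 = 42 + 55 + 0 = 97. ✓

2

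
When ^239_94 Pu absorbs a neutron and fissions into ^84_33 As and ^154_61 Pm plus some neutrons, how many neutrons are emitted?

Conserve mass number: 240 = 84 + 154 + k, so k = 240 − 238 = 2.
Check atomic number: 94 = 33 + 61 + 0 = 94. ✓

2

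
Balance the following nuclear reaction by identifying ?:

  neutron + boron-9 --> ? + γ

B-10

Conserve mass number: 1 + 9 = A + 0, so A = 10.
Conserve atomic number: 0 + 5 = Z + 0, so Z = 5.
Z = 5 is boron, so the species is boron-10.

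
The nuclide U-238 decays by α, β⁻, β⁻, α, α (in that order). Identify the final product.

Ra-226

Start: (A, Z) = (238, 92).
After α: (234, 90).
After β⁻: (234, 91).
After β⁻: (234, 92).
After α: (230, 90).
After α: (226, 88).
Z = 88 is radium.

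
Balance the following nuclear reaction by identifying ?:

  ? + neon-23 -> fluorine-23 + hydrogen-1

neutron

Conserve mass number: A + 23 = 23 + 1, so A = 1.
Conserve atomic number: Z + 10 = 9 + 1, so Z = 0.
A = 1 and Z = 0 is neutron — a neutron.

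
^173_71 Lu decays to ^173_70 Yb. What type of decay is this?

ΔA = 173 − 173 = 0; ΔZ = 70 − 71 = -1.
A is unchanged and Z drops by 1 — a proton has become a neutron (β⁺ emission or electron capture).

beta-plus decay or electron capture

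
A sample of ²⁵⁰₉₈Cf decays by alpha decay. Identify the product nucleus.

Cm-246

Alpha decay: mass number changes by -4, atomic number by -2.
A: 250 − 4 = 246; Z: 98 − 2 = 96.
Z = 96 is curium, so the daughter is ²⁴⁶₉₆Cm.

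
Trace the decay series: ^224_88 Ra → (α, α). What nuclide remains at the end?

Start: (A, Z) = (224, 88).
After α: (220, 86).
After α: (216, 84).
Z = 84 is polonium.

Po-216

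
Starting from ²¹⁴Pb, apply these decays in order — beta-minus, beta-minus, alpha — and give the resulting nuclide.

Pb-210

Start: (A, Z) = (214, 82).
After β⁻: (214, 83).
After β⁻: (214, 84).
After α: (210, 82).
Z = 82 is lead.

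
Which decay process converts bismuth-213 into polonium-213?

beta-minus decay

ΔA = 213 − 213 = 0; ΔZ = 84 − 83 = +1.
A is unchanged and Z rises by 1 — a neutron has become a proton (β⁻ decay).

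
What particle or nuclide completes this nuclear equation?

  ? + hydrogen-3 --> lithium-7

alpha particle

Conserve mass number: A + 3 = 7, so A = 4.
Conserve atomic number: Z + 1 = 3, so Z = 2.
A = 4 and Z = 2 is helium-4 — an alpha particle.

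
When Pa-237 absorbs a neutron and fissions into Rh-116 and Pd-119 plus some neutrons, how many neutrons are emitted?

Conserve mass number: 238 = 116 + 119 + k, so k = 238 − 235 = 3.
Check atomic number: 91 = 45 + 46 + 0 = 91. ✓

3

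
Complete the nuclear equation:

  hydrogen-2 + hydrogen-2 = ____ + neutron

Conserve mass number: 2 + 2 = A + 1, so A = 3.
Conserve atomic number: 1 + 1 = Z + 0, so Z = 2.
Z = 2 is helium, so the species is helium-3.

He-3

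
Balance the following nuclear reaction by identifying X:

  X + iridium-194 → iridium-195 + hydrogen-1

Conserve mass number: A + 194 = 195 + 1, so A = 2.
Conserve atomic number: Z + 77 = 77 + 1, so Z = 1.
A = 2 and Z = 1 is hydrogen-2 — a deuteron.

deuteron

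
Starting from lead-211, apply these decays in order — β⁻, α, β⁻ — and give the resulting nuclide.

Start: (A, Z) = (211, 82).
After β⁻: (211, 83).
After α: (207, 81).
After β⁻: (207, 82).
Z = 82 is lead.

Pb-207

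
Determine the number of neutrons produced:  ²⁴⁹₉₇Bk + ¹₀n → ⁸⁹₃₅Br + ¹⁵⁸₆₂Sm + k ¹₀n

Conserve mass number: 250 = 89 + 158 + k, so k = 250 − 247 = 3.
Check atomic number: 97 = 35 + 62 + 0 = 97. ✓

3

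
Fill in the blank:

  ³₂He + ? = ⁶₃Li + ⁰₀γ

Conserve mass number: 3 + A = 6 + 0, so A = 3.
Conserve atomic number: 2 + Z = 3 + 0, so Z = 1.
A = 3 and Z = 1 is ³₁H — a triton.

triton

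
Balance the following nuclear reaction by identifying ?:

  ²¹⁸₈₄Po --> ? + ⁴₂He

Pb-214

Conserve mass number: 218 = A + 4, so A = 214.
Conserve atomic number: 84 = Z + 2, so Z = 82.
Z = 82 is lead, so the species is ²¹⁴₈₂Pb.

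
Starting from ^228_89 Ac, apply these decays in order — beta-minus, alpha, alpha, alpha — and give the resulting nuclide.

Po-216

Start: (A, Z) = (228, 89).
After β⁻: (228, 90).
After α: (224, 88).
After α: (220, 86).
After α: (216, 84).
Z = 84 is polonium.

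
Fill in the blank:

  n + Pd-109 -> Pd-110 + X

Conserve mass number: 1 + 109 = 110 + A, so A = 0.
Conserve atomic number: 0 + 46 = 46 + Z, so Z = 0.
A = 0 and Z = 0 is γ — a gamma ray.

gamma ray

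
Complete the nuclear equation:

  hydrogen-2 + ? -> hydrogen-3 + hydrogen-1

deuteron

Conserve mass number: 2 + A = 3 + 1, so A = 2.
Conserve atomic number: 1 + Z = 1 + 1, so Z = 1.
A = 2 and Z = 1 is hydrogen-2 — a deuteron.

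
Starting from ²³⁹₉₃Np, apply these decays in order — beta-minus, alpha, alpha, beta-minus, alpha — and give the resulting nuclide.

Start: (A, Z) = (239, 93).
After β⁻: (239, 94).
After α: (235, 92).
After α: (231, 90).
After β⁻: (231, 91).
After α: (227, 89).
Z = 89 is actinium.

Ac-227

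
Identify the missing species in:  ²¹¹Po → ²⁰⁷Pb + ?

Conserve mass number: 211 = 207 + A, so A = 4.
Conserve atomic number: 84 = 82 + Z, so Z = 2.
A = 4 and Z = 2 is ⁴He — an alpha particle.

alpha particle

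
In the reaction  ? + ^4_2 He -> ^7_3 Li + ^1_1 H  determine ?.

Conserve mass number: A + 4 = 7 + 1, so A = 4.
Conserve atomic number: Z + 2 = 3 + 1, so Z = 2.
A = 4 and Z = 2 is ^4_2 He — an alpha particle.

alpha particle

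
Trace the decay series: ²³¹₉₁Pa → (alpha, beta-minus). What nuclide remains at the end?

Start: (A, Z) = (231, 91).
After α: (227, 89).
After β⁻: (227, 90).
Z = 90 is thorium.

Th-227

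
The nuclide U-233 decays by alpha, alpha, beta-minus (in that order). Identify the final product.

Ac-225

Start: (A, Z) = (233, 92).
After α: (229, 90).
After α: (225, 88).
After β⁻: (225, 89).
Z = 89 is actinium.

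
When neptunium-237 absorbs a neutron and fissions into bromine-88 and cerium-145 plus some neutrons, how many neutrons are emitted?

5

Conserve mass number: 238 = 88 + 145 + k, so k = 238 − 233 = 5.
Check atomic number: 93 = 35 + 58 + 0 = 93. ✓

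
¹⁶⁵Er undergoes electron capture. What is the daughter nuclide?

Electron capture: mass number changes by +0, atomic number by -1.
A: 165 = 165; Z: 68 − 1 = 67.
Z = 67 is holmium, so the daughter is ¹⁶⁵Ho.

Ho-165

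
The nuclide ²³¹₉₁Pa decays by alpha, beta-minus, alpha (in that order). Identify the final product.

Ra-223

Start: (A, Z) = (231, 91).
After α: (227, 89).
After β⁻: (227, 90).
After α: (223, 88).
Z = 88 is radium.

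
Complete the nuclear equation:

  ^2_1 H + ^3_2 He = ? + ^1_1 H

He-4

Conserve mass number: 2 + 3 = A + 1, so A = 4.
Conserve atomic number: 1 + 2 = Z + 1, so Z = 2.
A = 4 and Z = 2 is ^4_2 He — an alpha particle.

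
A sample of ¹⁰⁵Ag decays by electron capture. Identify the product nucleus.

Pd-105

Electron capture: mass number changes by +0, atomic number by -1.
A: 105 = 105; Z: 47 − 1 = 46.
Z = 46 is palladium, so the daughter is ¹⁰⁵Pd.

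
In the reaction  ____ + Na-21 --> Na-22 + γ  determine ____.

Conserve mass number: A + 21 = 22 + 0, so A = 1.
Conserve atomic number: Z + 11 = 11 + 0, so Z = 0.
A = 1 and Z = 0 is n — a neutron.

neutron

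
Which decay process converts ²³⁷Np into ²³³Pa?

ΔA = 233 − 237 = -4; ΔZ = 91 − 93 = -2.
A drops by 4 and Z drops by 2 — the signature of alpha emission.

alpha decay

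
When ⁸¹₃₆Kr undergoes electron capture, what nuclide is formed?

Electron capture: mass number changes by +0, atomic number by -1.
A: 81 = 81; Z: 36 − 1 = 35.
Z = 35 is bromine, so the daughter is ⁸¹₃₅Br.

Br-81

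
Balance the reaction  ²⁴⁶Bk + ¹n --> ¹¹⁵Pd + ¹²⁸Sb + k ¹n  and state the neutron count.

4

Conserve mass number: 247 = 115 + 128 + k, so k = 247 − 243 = 4.
Check atomic number: 97 = 46 + 51 + 0 = 97. ✓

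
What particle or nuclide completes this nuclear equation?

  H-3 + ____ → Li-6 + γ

He-3

Conserve mass number: 3 + A = 6 + 0, so A = 3.
Conserve atomic number: 1 + Z = 3 + 0, so Z = 2.
Z = 2 is helium, so the species is He-3.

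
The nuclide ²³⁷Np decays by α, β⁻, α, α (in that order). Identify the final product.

Start: (A, Z) = (237, 93).
After α: (233, 91).
After β⁻: (233, 92).
After α: (229, 90).
After α: (225, 88).
Z = 88 is radium.

Ra-225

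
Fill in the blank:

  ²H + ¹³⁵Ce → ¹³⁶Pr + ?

neutron

Conserve mass number: 2 + 135 = 136 + A, so A = 1.
Conserve atomic number: 1 + 58 = 59 + Z, so Z = 0.
A = 1 and Z = 0 is ¹n — a neutron.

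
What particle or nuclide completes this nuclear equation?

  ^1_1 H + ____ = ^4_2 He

triton

Conserve mass number: 1 + A = 4, so A = 3.
Conserve atomic number: 1 + Z = 2, so Z = 1.
A = 3 and Z = 1 is ^3_1 H — a triton.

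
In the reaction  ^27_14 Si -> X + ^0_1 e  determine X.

Conserve mass number: 27 = A + 0, so A = 27.
Conserve atomic number: 14 = Z + 1, so Z = 13.
Z = 13 is aluminium, so the species is ^27_13 Al.

Al-27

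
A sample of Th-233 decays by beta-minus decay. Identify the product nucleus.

Pa-233

Beta-minus decay: mass number changes by +0, atomic number by +1.
A: 233 = 233; Z: 90 + 1 = 91.
Z = 91 is protactinium, so the daughter is Pa-233.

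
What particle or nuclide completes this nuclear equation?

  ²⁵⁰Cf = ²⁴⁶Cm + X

Conserve mass number: 250 = 246 + A, so A = 4.
Conserve atomic number: 98 = 96 + Z, so Z = 2.
A = 4 and Z = 2 is ⁴He — an alpha particle.

alpha particle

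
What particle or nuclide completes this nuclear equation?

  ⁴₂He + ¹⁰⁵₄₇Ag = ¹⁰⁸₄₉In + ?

neutron

Conserve mass number: 4 + 105 = 108 + A, so A = 1.
Conserve atomic number: 2 + 47 = 49 + Z, so Z = 0.
A = 1 and Z = 0 is ¹₀n — a neutron.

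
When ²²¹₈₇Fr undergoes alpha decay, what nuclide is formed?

Alpha decay: mass number changes by -4, atomic number by -2.
A: 221 − 4 = 217; Z: 87 − 2 = 85.
Z = 85 is astatine, so the daughter is ²¹⁷₈₅At.

At-217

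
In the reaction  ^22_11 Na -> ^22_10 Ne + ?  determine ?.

positron

Conserve mass number: 22 = 22 + A, so A = 0.
Conserve atomic number: 11 = 10 + Z, so Z = 1.
A = 0 and Z = 1 is ^0_1 e — a positron.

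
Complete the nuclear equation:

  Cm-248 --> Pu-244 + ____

Conserve mass number: 248 = 244 + A, so A = 4.
Conserve atomic number: 96 = 94 + Z, so Z = 2.
A = 4 and Z = 2 is He-4 — an alpha particle.

alpha particle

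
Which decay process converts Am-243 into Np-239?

alpha decay

ΔA = 239 − 243 = -4; ΔZ = 93 − 95 = -2.
A drops by 4 and Z drops by 2 — the signature of alpha emission.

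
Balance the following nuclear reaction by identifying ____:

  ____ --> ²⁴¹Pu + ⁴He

Cm-245

Conserve mass number: A = 241 + 4, so A = 245.
Conserve atomic number: Z = 94 + 2, so Z = 96.
Z = 96 is curium, so the species is ²⁴⁵Cm.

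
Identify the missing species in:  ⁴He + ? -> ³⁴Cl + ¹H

S-31

Conserve mass number: 4 + A = 34 + 1, so A = 31.
Conserve atomic number: 2 + Z = 17 + 1, so Z = 16.
Z = 16 is sulfur, so the species is ³¹S.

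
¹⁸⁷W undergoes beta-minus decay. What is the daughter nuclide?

Beta-minus decay: mass number changes by +0, atomic number by +1.
A: 187 = 187; Z: 74 + 1 = 75.
Z = 75 is rhenium, so the daughter is ¹⁸⁷Re.

Re-187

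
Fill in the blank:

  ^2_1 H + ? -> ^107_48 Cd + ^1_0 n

Conserve mass number: 2 + A = 107 + 1, so A = 106.
Conserve atomic number: 1 + Z = 48 + 0, so Z = 47.
Z = 47 is silver, so the species is ^106_47 Ag.

Ag-106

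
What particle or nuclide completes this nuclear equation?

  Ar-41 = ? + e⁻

K-41

Conserve mass number: 41 = A + 0, so A = 41.
Conserve atomic number: 18 = Z − 1, so Z = 19.
Z = 19 is potassium, so the species is K-41.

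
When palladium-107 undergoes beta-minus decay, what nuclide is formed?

Beta-minus decay: mass number changes by +0, atomic number by +1.
A: 107 = 107; Z: 46 + 1 = 47.
Z = 47 is silver, so the daughter is silver-107.

Ag-107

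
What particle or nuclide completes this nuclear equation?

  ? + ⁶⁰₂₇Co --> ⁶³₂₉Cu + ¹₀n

Conserve mass number: A + 60 = 63 + 1, so A = 4.
Conserve atomic number: Z + 27 = 29 + 0, so Z = 2.
A = 4 and Z = 2 is ⁴₂He — an alpha particle.

alpha particle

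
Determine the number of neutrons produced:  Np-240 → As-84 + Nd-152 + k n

4

Conserve mass number: 240 = 84 + 152 + k, so k = 240 − 236 = 4.
Check atomic number: 93 = 33 + 60 + 0 = 93. ✓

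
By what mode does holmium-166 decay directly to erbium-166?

ΔA = 166 − 166 = 0; ΔZ = 68 − 67 = +1.
A is unchanged and Z rises by 1 — a neutron has become a proton (β⁻ decay).

beta-minus decay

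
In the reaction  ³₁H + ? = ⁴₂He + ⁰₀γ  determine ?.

proton

Conserve mass number: 3 + A = 4 + 0, so A = 1.
Conserve atomic number: 1 + Z = 2 + 0, so Z = 1.
A = 1 and Z = 1 is ¹₁H — a proton.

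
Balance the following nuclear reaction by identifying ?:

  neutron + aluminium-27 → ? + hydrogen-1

Mg-27

Conserve mass number: 1 + 27 = A + 1, so A = 27.
Conserve atomic number: 0 + 13 = Z + 1, so Z = 12.
Z = 12 is magnesium, so the species is magnesium-27.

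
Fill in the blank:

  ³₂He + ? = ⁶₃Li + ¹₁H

Conserve mass number: 3 + A = 6 + 1, so A = 4.
Conserve atomic number: 2 + Z = 3 + 1, so Z = 2.
A = 4 and Z = 2 is ⁴₂He — an alpha particle.

alpha particle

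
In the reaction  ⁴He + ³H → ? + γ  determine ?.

Li-7

Conserve mass number: 4 + 3 = A + 0, so A = 7.
Conserve atomic number: 2 + 1 = Z + 0, so Z = 3.
Z = 3 is lithium, so the species is ⁷Li.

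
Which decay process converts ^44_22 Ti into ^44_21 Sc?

beta-plus decay or electron capture

ΔA = 44 − 44 = 0; ΔZ = 21 − 22 = -1.
A is unchanged and Z drops by 1 — a proton has become a neutron (β⁺ emission or electron capture).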